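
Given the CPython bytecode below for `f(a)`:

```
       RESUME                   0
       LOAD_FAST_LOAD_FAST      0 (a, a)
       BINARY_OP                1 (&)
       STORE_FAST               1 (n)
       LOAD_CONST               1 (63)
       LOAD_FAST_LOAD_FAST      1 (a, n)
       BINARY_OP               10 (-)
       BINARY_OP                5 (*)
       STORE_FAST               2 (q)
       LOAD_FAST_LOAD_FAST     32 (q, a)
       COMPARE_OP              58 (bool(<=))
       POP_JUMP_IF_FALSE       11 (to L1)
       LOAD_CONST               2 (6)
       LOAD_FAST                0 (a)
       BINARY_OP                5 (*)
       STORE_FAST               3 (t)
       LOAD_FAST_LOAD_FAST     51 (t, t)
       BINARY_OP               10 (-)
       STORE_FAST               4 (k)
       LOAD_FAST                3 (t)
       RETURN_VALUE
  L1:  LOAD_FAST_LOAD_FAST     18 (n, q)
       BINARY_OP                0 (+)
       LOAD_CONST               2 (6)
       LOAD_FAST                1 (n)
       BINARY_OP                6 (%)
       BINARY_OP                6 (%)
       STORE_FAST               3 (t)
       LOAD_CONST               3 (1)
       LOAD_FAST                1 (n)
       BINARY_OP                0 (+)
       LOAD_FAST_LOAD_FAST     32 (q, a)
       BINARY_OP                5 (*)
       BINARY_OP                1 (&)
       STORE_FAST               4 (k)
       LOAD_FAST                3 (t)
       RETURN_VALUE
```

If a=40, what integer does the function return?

240

LOAD_FAST_LOAD_FAST a,a → push 40,40. Stack: [40, 40]
BINARY_OP & → 40 & 40 = 40. Stack: [40]
STORE_FAST n → n=40. Stack: []
LOAD_CONST → push 63. Stack: [63]
LOAD_FAST_LOAD_FAST a,n → push 40,40. Stack: [63, 40, 40]
BINARY_OP - → 40 - 40 = 0. Stack: [63, 0]
BINARY_OP * → 63 * 0 = 0. Stack: [0]
STORE_FAST q → q=0. Stack: []
LOAD_FAST_LOAD_FAST q,a → push 0,40. Stack: [0, 40]
COMPARE_OP bool(<=) → 0 vs 40 = True. Stack: [True]
POP_JUMP_IF_FALSE → pop True; no jump. Stack: []
LOAD_CONST → push 6. Stack: [6]
LOAD_FAST a → push 40. Stack: [6, 40]
BINARY_OP * → 6 * 40 = 240. Stack: [240]
STORE_FAST t → t=240. Stack: []
LOAD_FAST_LOAD_FAST t,t → push 240,240. Stack: [240, 240]
BINARY_OP - → 240 - 240 = 0. Stack: [0]
STORE_FAST k → k=0. Stack: []
LOAD_FAST t → push 240. Stack: [240]
RETURN_VALUE → return 240.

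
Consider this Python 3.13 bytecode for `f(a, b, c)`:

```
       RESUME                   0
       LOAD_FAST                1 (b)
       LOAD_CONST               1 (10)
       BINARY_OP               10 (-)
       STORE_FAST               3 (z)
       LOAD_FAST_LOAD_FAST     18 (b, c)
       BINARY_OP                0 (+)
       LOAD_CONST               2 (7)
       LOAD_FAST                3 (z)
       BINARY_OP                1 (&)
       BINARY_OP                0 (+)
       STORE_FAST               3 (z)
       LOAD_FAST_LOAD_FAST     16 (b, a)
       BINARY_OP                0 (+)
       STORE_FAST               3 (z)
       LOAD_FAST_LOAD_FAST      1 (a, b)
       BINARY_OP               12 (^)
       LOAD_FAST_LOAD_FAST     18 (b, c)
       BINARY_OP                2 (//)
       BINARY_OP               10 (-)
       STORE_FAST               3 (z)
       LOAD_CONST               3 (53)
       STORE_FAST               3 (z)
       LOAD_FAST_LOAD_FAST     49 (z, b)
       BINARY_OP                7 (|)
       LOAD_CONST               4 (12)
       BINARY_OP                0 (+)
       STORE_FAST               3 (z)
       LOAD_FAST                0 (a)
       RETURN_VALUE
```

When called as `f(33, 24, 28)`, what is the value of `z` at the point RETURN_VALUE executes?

LOAD_FAST b → push 24. Stack: [24]
LOAD_CONST → push 10. Stack: [24, 10]
BINARY_OP - → 24 - 10 = 14. Stack: [14]
STORE_FAST z → z=14. Stack: []
LOAD_FAST_LOAD_FAST b,c → push 24,28. Stack: [24, 28]
BINARY_OP + → 24 + 28 = 52. Stack: [52]
LOAD_CONST → push 7. Stack: [52, 7]
LOAD_FAST z → push 14. Stack: [52, 7, 14]
BINARY_OP & → 7 & 14 = 6. Stack: [52, 6]
BINARY_OP + → 52 + 6 = 58. Stack: [58]
STORE_FAST z → z=58. Stack: []
LOAD_FAST_LOAD_FAST b,a → push 24,33. Stack: [24, 33]
BINARY_OP + → 24 + 33 = 57. Stack: [57]
STORE_FAST z → z=57. Stack: []
LOAD_FAST_LOAD_FAST a,b → push 33,24. Stack: [33, 24]
BINARY_OP ^ → 33 ^ 24 = 57. Stack: [57]
LOAD_FAST_LOAD_FAST b,c → push 24,28. Stack: [57, 24, 28]
BINARY_OP // → 24 // 28 = 0. Stack: [57, 0]
BINARY_OP - → 57 - 0 = 57. Stack: [57]
STORE_FAST z → z=57. Stack: []
LOAD_CONST → push 53. Stack: [53]
STORE_FAST z → z=53. Stack: []
LOAD_FAST_LOAD_FAST z,b → push 53,24. Stack: [53, 24]
BINARY_OP | → 53 | 24 = 61. Stack: [61]
LOAD_CONST → push 12. Stack: [61, 12]
BINARY_OP + → 61 + 12 = 73. Stack: [73]
STORE_FAST z → z=73. Stack: []
LOAD_FAST a → push 33. Stack: [33]
RETURN_VALUE → return 33.

73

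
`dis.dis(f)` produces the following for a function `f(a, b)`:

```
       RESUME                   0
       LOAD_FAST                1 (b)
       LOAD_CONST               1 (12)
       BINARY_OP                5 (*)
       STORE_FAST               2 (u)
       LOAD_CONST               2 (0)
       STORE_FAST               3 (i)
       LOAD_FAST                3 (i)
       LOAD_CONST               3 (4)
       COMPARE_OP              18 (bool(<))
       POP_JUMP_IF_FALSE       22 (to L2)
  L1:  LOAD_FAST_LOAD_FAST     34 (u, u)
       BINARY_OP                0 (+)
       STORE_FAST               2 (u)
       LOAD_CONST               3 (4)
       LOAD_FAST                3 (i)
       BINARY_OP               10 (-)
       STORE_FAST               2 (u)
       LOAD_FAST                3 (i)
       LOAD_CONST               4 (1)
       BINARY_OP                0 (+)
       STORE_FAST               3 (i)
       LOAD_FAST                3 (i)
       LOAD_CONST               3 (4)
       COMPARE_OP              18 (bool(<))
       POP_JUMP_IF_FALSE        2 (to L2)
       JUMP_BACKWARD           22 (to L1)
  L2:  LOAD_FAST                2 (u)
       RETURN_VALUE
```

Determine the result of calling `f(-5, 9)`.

LOAD_FAST b → push 9
LOAD_CONST → push 12
BINARY_OP * → 9 * 12 = 108
STORE_FAST u → u=108
LOAD_CONST → push 0
STORE_FAST i → i=0
LOAD_FAST i → push 0
LOAD_CONST → push 4
COMPARE_OP bool(<) → 0 vs 4 = True
POP_JUMP_IF_FALSE → pop True; no jump
LOAD_FAST_LOAD_FAST u,u → push 108,108
BINARY_OP + → 108 + 108 = 216
STORE_FAST u → u=216
LOAD_CONST → push 4
LOAD_FAST i → push 0
BINARY_OP - → 4 - 0 = 4
STORE_FAST u → u=4
LOAD_FAST i → push 0
LOAD_CONST → push 1
BINARY_OP + → 0 + 1 = 1
STORE_FAST i → i=1
LOAD_FAST i → push 1
LOAD_CONST → push 4
COMPARE_OP bool(<) → 1 vs 4 = True
POP_JUMP_IF_FALSE → pop True; no jump
LOAD_FAST_LOAD_FAST u,u → push 4,4
BINARY_OP + → 4 + 4 = 8
STORE_FAST u → u=8
LOAD_CONST → push 4
LOAD_FAST i → push 1
BINARY_OP - → 4 - 1 = 3
STORE_FAST u → u=3
LOAD_FAST i → push 1
LOAD_CONST → push 1
BINARY_OP + → 1 + 1 = 2
STORE_FAST i → i=2
LOAD_FAST i → push 2
LOAD_CONST → push 4
COMPARE_OP bool(<) → 2 vs 4 = True
POP_JUMP_IF_FALSE → pop True; no jump
LOAD_FAST_LOAD_FAST u,u → push 3,3
BINARY_OP + → 3 + 3 = 6
STORE_FAST u → u=6
LOAD_CONST → push 4
LOAD_FAST i → push 2
BINARY_OP - → 4 - 2 = 2
STORE_FAST u → u=2
LOAD_FAST i → push 2
LOAD_CONST → push 1
BINARY_OP + → 2 + 1 = 3
STORE_FAST i → i=3
LOAD_FAST i → push 3
LOAD_CONST → push 4
COMPARE_OP bool(<) → 3 vs 4 = True
POP_JUMP_IF_FALSE → pop True; no jump
LOAD_FAST_LOAD_FAST u,u → push 2,2
BINARY_OP + → 2 + 2 = 4
STORE_FAST u → u=4
LOAD_CONST → push 4
LOAD_FAST i → push 3
BINARY_OP - → 4 - 3 = 1
STORE_FAST u → u=1
LOAD_FAST i → push 3
LOAD_CONST → push 1
BINARY_OP + → 3 + 1 = 4
STORE_FAST i → i=4
LOAD_FAST i → push 4
LOAD_CONST → push 4
COMPARE_OP bool(<) → 4 vs 4 = False
POP_JUMP_IF_FALSE → pop False; jump
LOAD_FAST u → push 1
RETURN_VALUE → return 1.

1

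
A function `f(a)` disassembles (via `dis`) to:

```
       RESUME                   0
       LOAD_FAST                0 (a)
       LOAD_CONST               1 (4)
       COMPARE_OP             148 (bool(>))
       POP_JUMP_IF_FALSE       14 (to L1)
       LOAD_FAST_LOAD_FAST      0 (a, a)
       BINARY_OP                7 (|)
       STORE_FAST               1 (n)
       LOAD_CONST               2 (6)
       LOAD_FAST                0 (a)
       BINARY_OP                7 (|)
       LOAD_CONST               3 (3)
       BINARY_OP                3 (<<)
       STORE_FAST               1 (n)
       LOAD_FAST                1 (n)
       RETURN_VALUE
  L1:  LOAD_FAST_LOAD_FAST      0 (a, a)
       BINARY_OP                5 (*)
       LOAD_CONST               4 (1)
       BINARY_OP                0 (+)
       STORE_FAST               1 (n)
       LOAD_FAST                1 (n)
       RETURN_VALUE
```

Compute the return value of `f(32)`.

LOAD_FAST a → push 32. Stack: [32]
LOAD_CONST → push 4. Stack: [32, 4]
COMPARE_OP bool(>) → 32 vs 4 = True. Stack: [True]
POP_JUMP_IF_FALSE → pop True; no jump. Stack: []
LOAD_FAST_LOAD_FAST a,a → push 32,32. Stack: [32, 32]
BINARY_OP | → 32 | 32 = 32. Stack: [32]
STORE_FAST n → n=32. Stack: []
LOAD_CONST → push 6. Stack: [6]
LOAD_FAST a → push 32. Stack: [6, 32]
BINARY_OP | → 6 | 32 = 38. Stack: [38]
LOAD_CONST → push 3. Stack: [38, 3]
BINARY_OP << → 38 << 3 = 304. Stack: [304]
STORE_FAST n → n=304. Stack: []
LOAD_FAST n → push 304. Stack: [304]
RETURN_VALUE → return 304.

304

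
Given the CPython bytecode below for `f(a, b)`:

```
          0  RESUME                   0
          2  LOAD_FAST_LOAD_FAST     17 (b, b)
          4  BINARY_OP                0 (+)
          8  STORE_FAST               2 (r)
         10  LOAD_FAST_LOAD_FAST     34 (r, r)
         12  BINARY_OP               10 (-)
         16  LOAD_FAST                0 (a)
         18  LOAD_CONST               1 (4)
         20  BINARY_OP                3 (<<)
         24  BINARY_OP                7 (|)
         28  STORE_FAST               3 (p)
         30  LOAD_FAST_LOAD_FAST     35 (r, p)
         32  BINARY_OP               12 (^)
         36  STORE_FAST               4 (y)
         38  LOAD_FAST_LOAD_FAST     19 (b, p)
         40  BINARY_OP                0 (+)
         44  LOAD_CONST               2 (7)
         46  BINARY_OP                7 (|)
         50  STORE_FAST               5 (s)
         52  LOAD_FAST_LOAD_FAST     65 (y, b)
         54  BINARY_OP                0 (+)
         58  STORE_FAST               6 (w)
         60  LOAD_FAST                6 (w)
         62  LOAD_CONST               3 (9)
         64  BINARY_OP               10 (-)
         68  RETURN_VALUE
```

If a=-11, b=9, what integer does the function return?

-190

LOAD_FAST_LOAD_FAST b,b → push 9,9. Stack: [9, 9]
BINARY_OP + → 9 + 9 = 18. Stack: [18]
STORE_FAST r → r=18. Stack: []
LOAD_FAST_LOAD_FAST r,r → push 18,18. Stack: [18, 18]
BINARY_OP - → 18 - 18 = 0. Stack: [0]
LOAD_FAST a → push -11. Stack: [0, -11]
LOAD_CONST → push 4. Stack: [0, -11, 4]
BINARY_OP << → -11 << 4 = -176. Stack: [0, -176]
BINARY_OP | → 0 | -176 = -176. Stack: [-176]
STORE_FAST p → p=-176. Stack: []
LOAD_FAST_LOAD_FAST r,p → push 18,-176. Stack: [18, -176]
BINARY_OP ^ → 18 ^ -176 = -190. Stack: [-190]
STORE_FAST y → y=-190. Stack: []
LOAD_FAST_LOAD_FAST b,p → push 9,-176. Stack: [9, -176]
BINARY_OP + → 9 + -176 = -167. Stack: [-167]
LOAD_CONST → push 7. Stack: [-167, 7]
BINARY_OP | → -167 | 7 = -161. Stack: [-161]
STORE_FAST s → s=-161. Stack: []
LOAD_FAST_LOAD_FAST y,b → push -190,9. Stack: [-190, 9]
BINARY_OP + → -190 + 9 = -181. Stack: [-181]
STORE_FAST w → w=-181. Stack: []
LOAD_FAST w → push -181. Stack: [-181]
LOAD_CONST → push 9. Stack: [-181, 9]
BINARY_OP - → -181 - 9 = -190. Stack: [-190]
RETURN_VALUE → return -190.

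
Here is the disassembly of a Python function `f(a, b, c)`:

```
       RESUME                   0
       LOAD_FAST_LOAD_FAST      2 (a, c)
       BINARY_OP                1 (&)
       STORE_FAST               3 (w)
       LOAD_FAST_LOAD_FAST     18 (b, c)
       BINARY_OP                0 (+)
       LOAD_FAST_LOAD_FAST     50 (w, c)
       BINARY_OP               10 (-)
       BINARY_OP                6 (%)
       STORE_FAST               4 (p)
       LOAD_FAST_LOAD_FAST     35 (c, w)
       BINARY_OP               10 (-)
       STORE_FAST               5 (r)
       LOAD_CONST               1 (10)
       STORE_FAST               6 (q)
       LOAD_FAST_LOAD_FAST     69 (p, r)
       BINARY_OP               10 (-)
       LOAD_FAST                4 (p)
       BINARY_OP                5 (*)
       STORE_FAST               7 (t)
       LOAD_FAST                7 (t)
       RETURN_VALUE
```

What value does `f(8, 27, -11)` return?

80

LOAD_FAST_LOAD_FAST a,c → push 8,-11. Stack: [8, -11]
BINARY_OP & → 8 & -11 = 0. Stack: [0]
STORE_FAST w → w=0. Stack: []
LOAD_FAST_LOAD_FAST b,c → push 27,-11. Stack: [27, -11]
BINARY_OP + → 27 + -11 = 16. Stack: [16]
LOAD_FAST_LOAD_FAST w,c → push 0,-11. Stack: [16, 0, -11]
BINARY_OP - → 0 - -11 = 11. Stack: [16, 11]
BINARY_OP % → 16 % 11 = 5. Stack: [5]
STORE_FAST p → p=5. Stack: []
LOAD_FAST_LOAD_FAST c,w → push -11,0. Stack: [-11, 0]
BINARY_OP - → -11 - 0 = -11. Stack: [-11]
STORE_FAST r → r=-11. Stack: []
LOAD_CONST → push 10. Stack: [10]
STORE_FAST q → q=10. Stack: []
LOAD_FAST_LOAD_FAST p,r → push 5,-11. Stack: [5, -11]
BINARY_OP - → 5 - -11 = 16. Stack: [16]
LOAD_FAST p → push 5. Stack: [16, 5]
BINARY_OP * → 16 * 5 = 80. Stack: [80]
STORE_FAST t → t=80. Stack: []
LOAD_FAST t → push 80. Stack: [80]
RETURN_VALUE → return 80.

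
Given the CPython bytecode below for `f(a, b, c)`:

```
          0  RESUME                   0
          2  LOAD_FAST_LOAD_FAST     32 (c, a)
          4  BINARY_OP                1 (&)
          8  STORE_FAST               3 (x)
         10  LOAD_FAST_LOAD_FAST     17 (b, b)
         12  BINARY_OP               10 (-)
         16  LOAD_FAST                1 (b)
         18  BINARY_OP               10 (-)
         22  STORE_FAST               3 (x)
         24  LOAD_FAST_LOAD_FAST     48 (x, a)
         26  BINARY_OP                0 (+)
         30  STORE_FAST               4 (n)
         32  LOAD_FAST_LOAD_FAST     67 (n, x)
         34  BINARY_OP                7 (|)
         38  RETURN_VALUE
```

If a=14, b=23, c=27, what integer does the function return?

LOAD_FAST_LOAD_FAST c,a → push 27,14. Stack: [27, 14]
BINARY_OP & → 27 & 14 = 10. Stack: [10]
STORE_FAST x → x=10. Stack: []
LOAD_FAST_LOAD_FAST b,b → push 23,23. Stack: [23, 23]
BINARY_OP - → 23 - 23 = 0. Stack: [0]
LOAD_FAST b → push 23. Stack: [0, 23]
BINARY_OP - → 0 - 23 = -23. Stack: [-23]
STORE_FAST x → x=-23. Stack: []
LOAD_FAST_LOAD_FAST x,a → push -23,14. Stack: [-23, 14]
BINARY_OP + → -23 + 14 = -9. Stack: [-9]
STORE_FAST n → n=-9. Stack: []
LOAD_FAST_LOAD_FAST n,x → push -9,-23. Stack: [-9, -23]
BINARY_OP | → -9 | -23 = -1. Stack: [-1]
RETURN_VALUE → return -1.

-1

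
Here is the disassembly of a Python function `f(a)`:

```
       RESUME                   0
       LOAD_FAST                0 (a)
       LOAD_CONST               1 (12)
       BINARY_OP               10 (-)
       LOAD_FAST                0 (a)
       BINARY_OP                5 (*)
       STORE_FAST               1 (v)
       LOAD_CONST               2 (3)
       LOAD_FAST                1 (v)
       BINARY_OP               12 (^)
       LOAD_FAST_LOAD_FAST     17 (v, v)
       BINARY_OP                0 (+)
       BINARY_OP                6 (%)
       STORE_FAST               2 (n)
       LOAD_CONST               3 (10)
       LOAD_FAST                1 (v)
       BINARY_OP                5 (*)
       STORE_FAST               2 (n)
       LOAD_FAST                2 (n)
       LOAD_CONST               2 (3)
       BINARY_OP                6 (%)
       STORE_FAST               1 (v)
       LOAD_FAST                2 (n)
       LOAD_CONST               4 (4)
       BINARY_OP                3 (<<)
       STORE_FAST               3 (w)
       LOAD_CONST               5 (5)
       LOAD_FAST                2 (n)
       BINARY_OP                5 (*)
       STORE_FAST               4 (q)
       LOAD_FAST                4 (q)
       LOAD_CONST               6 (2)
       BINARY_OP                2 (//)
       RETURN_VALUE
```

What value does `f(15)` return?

1125

LOAD_FAST a → push 15. Stack: [15]
LOAD_CONST → push 12. Stack: [15, 12]
BINARY_OP - → 15 - 12 = 3. Stack: [3]
LOAD_FAST a → push 15. Stack: [3, 15]
BINARY_OP * → 3 * 15 = 45. Stack: [45]
STORE_FAST v → v=45. Stack: []
LOAD_CONST → push 3. Stack: [3]
LOAD_FAST v → push 45. Stack: [3, 45]
BINARY_OP ^ → 3 ^ 45 = 46. Stack: [46]
LOAD_FAST_LOAD_FAST v,v → push 45,45. Stack: [46, 45, 45]
BINARY_OP + → 45 + 45 = 90. Stack: [46, 90]
BINARY_OP % → 46 % 90 = 46. Stack: [46]
STORE_FAST n → n=46. Stack: []
LOAD_CONST → push 10. Stack: [10]
LOAD_FAST v → push 45. Stack: [10, 45]
BINARY_OP * → 10 * 45 = 450. Stack: [450]
STORE_FAST n → n=450. Stack: []
LOAD_FAST n → push 450. Stack: [450]
LOAD_CONST → push 3. Stack: [450, 3]
BINARY_OP % → 450 % 3 = 0. Stack: [0]
STORE_FAST v → v=0. Stack: []
LOAD_FAST n → push 450. Stack: [450]
LOAD_CONST → push 4. Stack: [450, 4]
BINARY_OP << → 450 << 4 = 7200. Stack: [7200]
STORE_FAST w → w=7200. Stack: []
LOAD_CONST → push 5. Stack: [5]
LOAD_FAST n → push 450. Stack: [5, 450]
BINARY_OP * → 5 * 450 = 2250. Stack: [2250]
STORE_FAST q → q=2250. Stack: []
LOAD_FAST q → push 2250. Stack: [2250]
LOAD_CONST → push 2. Stack: [2250, 2]
BINARY_OP // → 2250 // 2 = 1125. Stack: [1125]
RETURN_VALUE → return 1125.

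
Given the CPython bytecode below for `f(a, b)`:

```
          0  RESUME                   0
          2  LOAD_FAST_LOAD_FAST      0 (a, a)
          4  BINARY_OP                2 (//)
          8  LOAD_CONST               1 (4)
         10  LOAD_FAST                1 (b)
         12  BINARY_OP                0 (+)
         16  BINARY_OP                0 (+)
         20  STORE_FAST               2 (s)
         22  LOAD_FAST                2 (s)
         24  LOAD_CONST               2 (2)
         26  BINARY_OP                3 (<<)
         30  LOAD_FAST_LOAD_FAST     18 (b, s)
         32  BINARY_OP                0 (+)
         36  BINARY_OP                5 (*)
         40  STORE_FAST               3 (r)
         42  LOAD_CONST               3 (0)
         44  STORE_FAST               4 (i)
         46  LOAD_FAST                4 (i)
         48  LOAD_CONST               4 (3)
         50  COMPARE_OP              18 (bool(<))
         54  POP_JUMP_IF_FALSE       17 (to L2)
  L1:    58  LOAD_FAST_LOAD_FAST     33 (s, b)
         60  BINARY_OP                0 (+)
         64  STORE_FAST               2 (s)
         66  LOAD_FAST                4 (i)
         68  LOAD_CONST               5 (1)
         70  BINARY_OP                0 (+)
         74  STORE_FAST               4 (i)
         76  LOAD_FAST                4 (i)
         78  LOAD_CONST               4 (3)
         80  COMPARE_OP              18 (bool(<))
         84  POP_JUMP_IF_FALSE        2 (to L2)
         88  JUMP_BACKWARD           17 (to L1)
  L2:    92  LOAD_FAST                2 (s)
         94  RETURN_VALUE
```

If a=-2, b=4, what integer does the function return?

21

LOAD_FAST_LOAD_FAST a,a → push -2,-2. Stack: [-2, -2]
BINARY_OP // → -2 // -2 = 1. Stack: [1]
LOAD_CONST → push 4. Stack: [1, 4]
LOAD_FAST b → push 4. Stack: [1, 4, 4]
BINARY_OP + → 4 + 4 = 8. Stack: [1, 8]
BINARY_OP + → 1 + 8 = 9. Stack: [9]
STORE_FAST s → s=9. Stack: []
LOAD_FAST s → push 9. Stack: [9]
LOAD_CONST → push 2. Stack: [9, 2]
BINARY_OP << → 9 << 2 = 36. Stack: [36]
LOAD_FAST_LOAD_FAST b,s → push 4,9. Stack: [36, 4, 9]
BINARY_OP + → 4 + 9 = 13. Stack: [36, 13]
BINARY_OP * → 36 * 13 = 468. Stack: [468]
STORE_FAST r → r=468. Stack: []
LOAD_CONST → push 0. Stack: [0]
STORE_FAST i → i=0. Stack: []
LOAD_FAST i → push 0. Stack: [0]
LOAD_CONST → push 3. Stack: [0, 3]
COMPARE_OP bool(<) → 0 vs 3 = True. Stack: [True]
POP_JUMP_IF_FALSE → pop True; no jump. Stack: []
LOAD_FAST_LOAD_FAST s,b → push 9,4. Stack: [9, 4]
BINARY_OP + → 9 + 4 = 13. Stack: [13]
STORE_FAST s → s=13. Stack: []
LOAD_FAST i → push 0. Stack: [0]
LOAD_CONST → push 1. Stack: [0, 1]
BINARY_OP + → 0 + 1 = 1. Stack: [1]
STORE_FAST i → i=1. Stack: []
LOAD_FAST i → push 1. Stack: [1]
LOAD_CONST → push 3. Stack: [1, 3]
COMPARE_OP bool(<) → 1 vs 3 = True. Stack: [True]
POP_JUMP_IF_FALSE → pop True; no jump. Stack: []
LOAD_FAST_LOAD_FAST s,b → push 13,4. Stack: [13, 4]
BINARY_OP + → 13 + 4 = 17. Stack: [17]
STORE_FAST s → s=17. Stack: []
LOAD_FAST i → push 1. Stack: [1]
LOAD_CONST → push 1. Stack: [1, 1]
BINARY_OP + → 1 + 1 = 2. Stack: [2]
STORE_FAST i → i=2. Stack: []
LOAD_FAST i → push 2. Stack: [2]
LOAD_CONST → push 3. Stack: [2, 3]
COMPARE_OP bool(<) → 2 vs 3 = True. Stack: [True]
POP_JUMP_IF_FALSE → pop True; no jump. Stack: []
LOAD_FAST_LOAD_FAST s,b → push 17,4. Stack: [17, 4]
BINARY_OP + → 17 + 4 = 21. Stack: [21]
STORE_FAST s → s=21. Stack: []
LOAD_FAST i → push 2. Stack: [2]
LOAD_CONST → push 1. Stack: [2, 1]
BINARY_OP + → 2 + 1 = 3. Stack: [3]
STORE_FAST i → i=3. Stack: []
LOAD_FAST i → push 3. Stack: [3]
LOAD_CONST → push 3. Stack: [3, 3]
COMPARE_OP bool(<) → 3 vs 3 = False. Stack: [False]
POP_JUMP_IF_FALSE → pop False; jump. Stack: []
LOAD_FAST s → push 21. Stack: [21]
RETURN_VALUE → return 21.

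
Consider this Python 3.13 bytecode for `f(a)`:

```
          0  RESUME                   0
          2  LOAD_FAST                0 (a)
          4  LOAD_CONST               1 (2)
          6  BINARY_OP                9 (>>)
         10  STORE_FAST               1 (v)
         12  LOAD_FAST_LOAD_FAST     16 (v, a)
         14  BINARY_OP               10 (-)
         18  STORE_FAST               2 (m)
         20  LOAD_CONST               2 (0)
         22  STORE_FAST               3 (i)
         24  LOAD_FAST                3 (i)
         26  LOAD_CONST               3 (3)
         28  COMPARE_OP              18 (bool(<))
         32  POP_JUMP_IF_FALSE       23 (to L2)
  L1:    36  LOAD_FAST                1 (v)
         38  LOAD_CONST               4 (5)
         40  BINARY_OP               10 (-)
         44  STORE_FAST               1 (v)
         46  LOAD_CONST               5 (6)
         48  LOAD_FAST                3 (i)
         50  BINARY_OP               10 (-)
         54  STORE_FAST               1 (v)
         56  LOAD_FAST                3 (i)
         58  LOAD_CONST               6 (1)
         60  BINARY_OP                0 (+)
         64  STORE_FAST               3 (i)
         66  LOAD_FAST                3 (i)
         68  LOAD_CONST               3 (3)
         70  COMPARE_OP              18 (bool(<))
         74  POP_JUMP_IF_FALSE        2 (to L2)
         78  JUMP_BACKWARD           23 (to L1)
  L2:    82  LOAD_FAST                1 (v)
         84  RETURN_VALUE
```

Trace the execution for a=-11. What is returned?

LOAD_FAST a → push -11. Stack: [-11]
LOAD_CONST → push 2. Stack: [-11, 2]
BINARY_OP >> → -11 >> 2 = -3. Stack: [-3]
STORE_FAST v → v=-3. Stack: []
LOAD_FAST_LOAD_FAST v,a → push -3,-11. Stack: [-3, -11]
BINARY_OP - → -3 - -11 = 8. Stack: [8]
STORE_FAST m → m=8. Stack: []
LOAD_CONST → push 0. Stack: [0]
STORE_FAST i → i=0. Stack: []
LOAD_FAST i → push 0. Stack: [0]
LOAD_CONST → push 3. Stack: [0, 3]
COMPARE_OP bool(<) → 0 vs 3 = True. Stack: [True]
POP_JUMP_IF_FALSE → pop True; no jump. Stack: []
LOAD_FAST v → push -3. Stack: [-3]
LOAD_CONST → push 5. Stack: [-3, 5]
BINARY_OP - → -3 - 5 = -8. Stack: [-8]
STORE_FAST v → v=-8. Stack: []
LOAD_CONST → push 6. Stack: [6]
LOAD_FAST i → push 0. Stack: [6, 0]
BINARY_OP - → 6 - 0 = 6. Stack: [6]
STORE_FAST v → v=6. Stack: []
LOAD_FAST i → push 0. Stack: [0]
LOAD_CONST → push 1. Stack: [0, 1]
BINARY_OP + → 0 + 1 = 1. Stack: [1]
STORE_FAST i → i=1. Stack: []
LOAD_FAST i → push 1. Stack: [1]
LOAD_CONST → push 3. Stack: [1, 3]
COMPARE_OP bool(<) → 1 vs 3 = True. Stack: [True]
POP_JUMP_IF_FALSE → pop True; no jump. Stack: []
LOAD_FAST v → push 6. Stack: [6]
LOAD_CONST → push 5. Stack: [6, 5]
BINARY_OP - → 6 - 5 = 1. Stack: [1]
STORE_FAST v → v=1. Stack: []
LOAD_CONST → push 6. Stack: [6]
LOAD_FAST i → push 1. Stack: [6, 1]
BINARY_OP - → 6 - 1 = 5. Stack: [5]
STORE_FAST v → v=5. Stack: []
LOAD_FAST i → push 1. Stack: [1]
LOAD_CONST → push 1. Stack: [1, 1]
BINARY_OP + → 1 + 1 = 2. Stack: [2]
STORE_FAST i → i=2. Stack: []
LOAD_FAST i → push 2. Stack: [2]
LOAD_CONST → push 3. Stack: [2, 3]
COMPARE_OP bool(<) → 2 vs 3 = True. Stack: [True]
POP_JUMP_IF_FALSE → pop True; no jump. Stack: []
LOAD_FAST v → push 5. Stack: [5]
LOAD_CONST → push 5. Stack: [5, 5]
BINARY_OP - → 5 - 5 = 0. Stack: [0]
STORE_FAST v → v=0. Stack: []
LOAD_CONST → push 6. Stack: [6]
LOAD_FAST i → push 2. Stack: [6, 2]
BINARY_OP - → 6 - 2 = 4. Stack: [4]
STORE_FAST v → v=4. Stack: []
LOAD_FAST i → push 2. Stack: [2]
LOAD_CONST → push 1. Stack: [2, 1]
BINARY_OP + → 2 + 1 = 3. Stack: [3]
STORE_FAST i → i=3. Stack: []
LOAD_FAST i → push 3. Stack: [3]
LOAD_CONST → push 3. Stack: [3, 3]
COMPARE_OP bool(<) → 3 vs 3 = False. Stack: [False]
POP_JUMP_IF_FALSE → pop False; jump. Stack: []
LOAD_FAST v → push 4. Stack: [4]
RETURN_VALUE → return 4.

4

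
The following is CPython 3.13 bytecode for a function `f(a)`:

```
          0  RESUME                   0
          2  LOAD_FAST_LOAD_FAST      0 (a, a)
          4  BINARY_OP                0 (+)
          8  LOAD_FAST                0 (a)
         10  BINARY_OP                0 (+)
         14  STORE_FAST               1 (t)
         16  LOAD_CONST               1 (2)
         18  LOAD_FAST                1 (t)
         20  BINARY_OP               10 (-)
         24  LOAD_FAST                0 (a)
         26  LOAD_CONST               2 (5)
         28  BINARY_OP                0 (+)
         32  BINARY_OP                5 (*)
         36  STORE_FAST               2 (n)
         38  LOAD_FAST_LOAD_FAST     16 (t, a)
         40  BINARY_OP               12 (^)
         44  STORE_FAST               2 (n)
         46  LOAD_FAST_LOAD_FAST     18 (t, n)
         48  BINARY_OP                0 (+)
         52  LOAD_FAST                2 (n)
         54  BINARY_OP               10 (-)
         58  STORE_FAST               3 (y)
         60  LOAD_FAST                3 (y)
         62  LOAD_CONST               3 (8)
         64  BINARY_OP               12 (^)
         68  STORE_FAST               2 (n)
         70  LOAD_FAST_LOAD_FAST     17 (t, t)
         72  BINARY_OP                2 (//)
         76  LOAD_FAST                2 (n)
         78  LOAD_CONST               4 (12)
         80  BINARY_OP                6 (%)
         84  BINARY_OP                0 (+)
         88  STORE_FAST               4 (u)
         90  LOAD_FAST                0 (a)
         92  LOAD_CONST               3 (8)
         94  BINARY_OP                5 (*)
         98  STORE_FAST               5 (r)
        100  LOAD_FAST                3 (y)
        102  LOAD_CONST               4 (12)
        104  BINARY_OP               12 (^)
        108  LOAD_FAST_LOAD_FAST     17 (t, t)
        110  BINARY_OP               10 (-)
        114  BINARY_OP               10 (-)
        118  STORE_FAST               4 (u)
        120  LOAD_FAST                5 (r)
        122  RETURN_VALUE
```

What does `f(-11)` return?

-88

LOAD_FAST_LOAD_FAST a,a → push -11,-11. Stack: [-11, -11]
BINARY_OP + → -11 + -11 = -22. Stack: [-22]
LOAD_FAST a → push -11. Stack: [-22, -11]
BINARY_OP + → -22 + -11 = -33. Stack: [-33]
STORE_FAST t → t=-33. Stack: []
LOAD_CONST → push 2. Stack: [2]
LOAD_FAST t → push -33. Stack: [2, -33]
BINARY_OP - → 2 - -33 = 35. Stack: [35]
LOAD_FAST a → push -11. Stack: [35, -11]
LOAD_CONST → push 5. Stack: [35, -11, 5]
BINARY_OP + → -11 + 5 = -6. Stack: [35, -6]
BINARY_OP * → 35 * -6 = -210. Stack: [-210]
STORE_FAST n → n=-210. Stack: []
LOAD_FAST_LOAD_FAST t,a → push -33,-11. Stack: [-33, -11]
BINARY_OP ^ → -33 ^ -11 = 42. Stack: [42]
STORE_FAST n → n=42. Stack: []
LOAD_FAST_LOAD_FAST t,n → push -33,42. Stack: [-33, 42]
BINARY_OP + → -33 + 42 = 9. Stack: [9]
LOAD_FAST n → push 42. Stack: [9, 42]
BINARY_OP - → 9 - 42 = -33. Stack: [-33]
STORE_FAST y → y=-33. Stack: []
LOAD_FAST y → push -33. Stack: [-33]
LOAD_CONST → push 8. Stack: [-33, 8]
BINARY_OP ^ → -33 ^ 8 = -41. Stack: [-41]
STORE_FAST n → n=-41. Stack: []
LOAD_FAST_LOAD_FAST t,t → push -33,-33. Stack: [-33, -33]
BINARY_OP // → -33 // -33 = 1. Stack: [1]
LOAD_FAST n → push -41. Stack: [1, -41]
LOAD_CONST → push 12. Stack: [1, -41, 12]
BINARY_OP % → -41 % 12 = 7. Stack: [1, 7]
BINARY_OP + → 1 + 7 = 8. Stack: [8]
STORE_FAST u → u=8. Stack: []
LOAD_FAST a → push -11. Stack: [-11]
LOAD_CONST → push 8. Stack: [-11, 8]
BINARY_OP * → -11 * 8 = -88. Stack: [-88]
STORE_FAST r → r=-88. Stack: []
LOAD_FAST y → push -33. Stack: [-33]
LOAD_CONST → push 12. Stack: [-33, 12]
BINARY_OP ^ → -33 ^ 12 = -45. Stack: [-45]
LOAD_FAST_LOAD_FAST t,t → push -33,-33. Stack: [-45, -33, -33]
BINARY_OP - → -33 - -33 = 0. Stack: [-45, 0]
BINARY_OP - → -45 - 0 = -45. Stack: [-45]
STORE_FAST u → u=-45. Stack: []
LOAD_FAST r → push -88. Stack: [-88]
RETURN_VALUE → return -88.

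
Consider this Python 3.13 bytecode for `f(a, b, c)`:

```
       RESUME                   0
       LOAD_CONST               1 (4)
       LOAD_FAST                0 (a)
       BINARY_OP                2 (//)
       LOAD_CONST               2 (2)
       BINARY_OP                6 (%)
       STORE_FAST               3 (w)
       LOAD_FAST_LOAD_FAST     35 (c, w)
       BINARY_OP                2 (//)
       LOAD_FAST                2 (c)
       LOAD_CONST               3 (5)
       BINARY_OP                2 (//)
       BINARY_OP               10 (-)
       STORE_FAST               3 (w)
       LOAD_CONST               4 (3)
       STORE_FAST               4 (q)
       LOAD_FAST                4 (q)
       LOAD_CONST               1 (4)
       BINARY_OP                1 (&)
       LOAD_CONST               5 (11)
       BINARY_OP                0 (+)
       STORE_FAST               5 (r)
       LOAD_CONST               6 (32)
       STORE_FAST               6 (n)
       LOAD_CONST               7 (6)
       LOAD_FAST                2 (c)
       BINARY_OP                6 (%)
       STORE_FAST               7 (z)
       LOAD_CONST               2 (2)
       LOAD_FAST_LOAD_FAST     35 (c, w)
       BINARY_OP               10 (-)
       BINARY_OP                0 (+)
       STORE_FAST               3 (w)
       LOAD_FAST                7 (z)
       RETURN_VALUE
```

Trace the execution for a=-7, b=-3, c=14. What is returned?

6

LOAD_CONST → push 4. Stack: [4]
LOAD_FAST a → push -7. Stack: [4, -7]
BINARY_OP // → 4 // -7 = -1. Stack: [-1]
LOAD_CONST → push 2. Stack: [-1, 2]
BINARY_OP % → -1 % 2 = 1. Stack: [1]
STORE_FAST w → w=1. Stack: []
LOAD_FAST_LOAD_FAST c,w → push 14,1. Stack: [14, 1]
BINARY_OP // → 14 // 1 = 14. Stack: [14]
LOAD_FAST c → push 14. Stack: [14, 14]
LOAD_CONST → push 5. Stack: [14, 14, 5]
BINARY_OP // → 14 // 5 = 2. Stack: [14, 2]
BINARY_OP - → 14 - 2 = 12. Stack: [12]
STORE_FAST w → w=12. Stack: []
LOAD_CONST → push 3. Stack: [3]
STORE_FAST q → q=3. Stack: []
LOAD_FAST q → push 3. Stack: [3]
LOAD_CONST → push 4. Stack: [3, 4]
BINARY_OP & → 3 & 4 = 0. Stack: [0]
LOAD_CONST → push 11. Stack: [0, 11]
BINARY_OP + → 0 + 11 = 11. Stack: [11]
STORE_FAST r → r=11. Stack: []
LOAD_CONST → push 32. Stack: [32]
STORE_FAST n → n=32. Stack: []
LOAD_CONST → push 6. Stack: [6]
LOAD_FAST c → push 14. Stack: [6, 14]
BINARY_OP % → 6 % 14 = 6. Stack: [6]
STORE_FAST z → z=6. Stack: []
LOAD_CONST → push 2. Stack: [2]
LOAD_FAST_LOAD_FAST c,w → push 14,12. Stack: [2, 14, 12]
BINARY_OP - → 14 - 12 = 2. Stack: [2, 2]
BINARY_OP + → 2 + 2 = 4. Stack: [4]
STORE_FAST w → w=4. Stack: []
LOAD_FAST z → push 6. Stack: [6]
RETURN_VALUE → return 6.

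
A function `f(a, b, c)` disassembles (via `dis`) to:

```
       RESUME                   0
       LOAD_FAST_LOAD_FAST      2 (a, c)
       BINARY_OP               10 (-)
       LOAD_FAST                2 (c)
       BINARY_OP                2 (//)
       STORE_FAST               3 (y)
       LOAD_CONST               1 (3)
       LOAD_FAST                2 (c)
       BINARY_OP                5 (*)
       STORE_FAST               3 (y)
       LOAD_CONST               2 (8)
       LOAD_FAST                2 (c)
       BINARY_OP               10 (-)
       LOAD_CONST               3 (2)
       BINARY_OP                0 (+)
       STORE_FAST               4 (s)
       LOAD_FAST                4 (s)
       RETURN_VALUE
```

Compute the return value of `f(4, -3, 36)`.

-26

LOAD_FAST_LOAD_FAST a,c → push 4,36. Stack: [4, 36]
BINARY_OP - → 4 - 36 = -32. Stack: [-32]
LOAD_FAST c → push 36. Stack: [-32, 36]
BINARY_OP // → -32 // 36 = -1. Stack: [-1]
STORE_FAST y → y=-1. Stack: []
LOAD_CONST → push 3. Stack: [3]
LOAD_FAST c → push 36. Stack: [3, 36]
BINARY_OP * → 3 * 36 = 108. Stack: [108]
STORE_FAST y → y=108. Stack: []
LOAD_CONST → push 8. Stack: [8]
LOAD_FAST c → push 36. Stack: [8, 36]
BINARY_OP - → 8 - 36 = -28. Stack: [-28]
LOAD_CONST → push 2. Stack: [-28, 2]
BINARY_OP + → -28 + 2 = -26. Stack: [-26]
STORE_FAST s → s=-26. Stack: []
LOAD_FAST s → push -26. Stack: [-26]
RETURN_VALUE → return -26.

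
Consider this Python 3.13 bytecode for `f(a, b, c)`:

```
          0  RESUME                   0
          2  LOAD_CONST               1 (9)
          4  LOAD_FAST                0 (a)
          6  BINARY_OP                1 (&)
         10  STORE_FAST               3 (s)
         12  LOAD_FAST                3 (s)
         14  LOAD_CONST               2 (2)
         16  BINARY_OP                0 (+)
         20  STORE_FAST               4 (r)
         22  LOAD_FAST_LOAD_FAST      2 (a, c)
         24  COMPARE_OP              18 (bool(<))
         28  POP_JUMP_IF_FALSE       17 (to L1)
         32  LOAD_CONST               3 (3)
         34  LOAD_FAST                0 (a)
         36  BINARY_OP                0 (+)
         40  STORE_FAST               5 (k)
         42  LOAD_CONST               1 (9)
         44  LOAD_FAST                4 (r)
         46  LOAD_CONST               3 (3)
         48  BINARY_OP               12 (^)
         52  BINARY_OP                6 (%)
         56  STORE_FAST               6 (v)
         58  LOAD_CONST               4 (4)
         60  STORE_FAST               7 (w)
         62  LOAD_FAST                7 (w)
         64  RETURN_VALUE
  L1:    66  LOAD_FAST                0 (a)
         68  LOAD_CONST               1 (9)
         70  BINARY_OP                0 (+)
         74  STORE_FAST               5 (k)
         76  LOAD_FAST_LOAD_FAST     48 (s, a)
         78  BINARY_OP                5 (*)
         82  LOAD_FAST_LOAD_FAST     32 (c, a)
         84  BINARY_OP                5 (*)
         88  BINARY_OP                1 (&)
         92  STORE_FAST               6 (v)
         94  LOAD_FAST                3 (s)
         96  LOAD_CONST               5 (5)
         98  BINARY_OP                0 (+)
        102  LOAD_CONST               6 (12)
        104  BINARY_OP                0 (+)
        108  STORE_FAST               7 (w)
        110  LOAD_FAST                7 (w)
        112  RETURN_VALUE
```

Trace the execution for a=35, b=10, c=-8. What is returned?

18

LOAD_CONST → push 9. Stack: [9]
LOAD_FAST a → push 35. Stack: [9, 35]
BINARY_OP & → 9 & 35 = 1. Stack: [1]
STORE_FAST s → s=1. Stack: []
LOAD_FAST s → push 1. Stack: [1]
LOAD_CONST → push 2. Stack: [1, 2]
BINARY_OP + → 1 + 2 = 3. Stack: [3]
STORE_FAST r → r=3. Stack: []
LOAD_FAST_LOAD_FAST a,c → push 35,-8. Stack: [35, -8]
COMPARE_OP bool(<) → 35 vs -8 = False. Stack: [False]
POP_JUMP_IF_FALSE → pop False; jump. Stack: []
LOAD_FAST a → push 35. Stack: [35]
LOAD_CONST → push 9. Stack: [35, 9]
BINARY_OP + → 35 + 9 = 44. Stack: [44]
STORE_FAST k → k=44. Stack: []
LOAD_FAST_LOAD_FAST s,a → push 1,35. Stack: [1, 35]
BINARY_OP * → 1 * 35 = 35. Stack: [35]
LOAD_FAST_LOAD_FAST c,a → push -8,35. Stack: [35, -8, 35]
BINARY_OP * → -8 * 35 = -280. Stack: [35, -280]
BINARY_OP & → 35 & -280 = 32. Stack: [32]
STORE_FAST v → v=32. Stack: []
LOAD_FAST s → push 1. Stack: [1]
LOAD_CONST → push 5. Stack: [1, 5]
BINARY_OP + → 1 + 5 = 6. Stack: [6]
LOAD_CONST → push 12. Stack: [6, 12]
BINARY_OP + → 6 + 12 = 18. Stack: [18]
STORE_FAST w → w=18. Stack: []
LOAD_FAST w → push 18. Stack: [18]
RETURN_VALUE → return 18.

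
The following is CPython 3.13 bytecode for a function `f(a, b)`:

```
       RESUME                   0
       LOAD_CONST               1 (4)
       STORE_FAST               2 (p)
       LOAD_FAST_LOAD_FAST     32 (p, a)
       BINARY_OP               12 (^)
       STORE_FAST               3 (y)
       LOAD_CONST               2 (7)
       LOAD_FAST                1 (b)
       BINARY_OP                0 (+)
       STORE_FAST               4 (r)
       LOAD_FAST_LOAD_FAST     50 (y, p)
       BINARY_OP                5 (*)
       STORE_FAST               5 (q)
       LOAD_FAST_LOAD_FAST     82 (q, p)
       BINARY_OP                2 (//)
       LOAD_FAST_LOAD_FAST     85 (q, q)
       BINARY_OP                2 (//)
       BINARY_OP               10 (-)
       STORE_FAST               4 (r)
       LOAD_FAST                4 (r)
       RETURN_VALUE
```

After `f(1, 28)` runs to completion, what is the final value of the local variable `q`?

LOAD_CONST → push 4. Stack: [4]
STORE_FAST p → p=4. Stack: []
LOAD_FAST_LOAD_FAST p,a → push 4,1. Stack: [4, 1]
BINARY_OP ^ → 4 ^ 1 = 5. Stack: [5]
STORE_FAST y → y=5. Stack: []
LOAD_CONST → push 7. Stack: [7]
LOAD_FAST b → push 28. Stack: [7, 28]
BINARY_OP + → 7 + 28 = 35. Stack: [35]
STORE_FAST r → r=35. Stack: []
LOAD_FAST_LOAD_FAST y,p → push 5,4. Stack: [5, 4]
BINARY_OP * → 5 * 4 = 20. Stack: [20]
STORE_FAST q → q=20. Stack: []
LOAD_FAST_LOAD_FAST q,p → push 20,4. Stack: [20, 4]
BINARY_OP // → 20 // 4 = 5. Stack: [5]
LOAD_FAST_LOAD_FAST q,q → push 20,20. Stack: [5, 20, 20]
BINARY_OP // → 20 // 20 = 1. Stack: [5, 1]
BINARY_OP - → 5 - 1 = 4. Stack: [4]
STORE_FAST r → r=4. Stack: []
LOAD_FAST r → push 4. Stack: [4]
RETURN_VALUE → return 4.

20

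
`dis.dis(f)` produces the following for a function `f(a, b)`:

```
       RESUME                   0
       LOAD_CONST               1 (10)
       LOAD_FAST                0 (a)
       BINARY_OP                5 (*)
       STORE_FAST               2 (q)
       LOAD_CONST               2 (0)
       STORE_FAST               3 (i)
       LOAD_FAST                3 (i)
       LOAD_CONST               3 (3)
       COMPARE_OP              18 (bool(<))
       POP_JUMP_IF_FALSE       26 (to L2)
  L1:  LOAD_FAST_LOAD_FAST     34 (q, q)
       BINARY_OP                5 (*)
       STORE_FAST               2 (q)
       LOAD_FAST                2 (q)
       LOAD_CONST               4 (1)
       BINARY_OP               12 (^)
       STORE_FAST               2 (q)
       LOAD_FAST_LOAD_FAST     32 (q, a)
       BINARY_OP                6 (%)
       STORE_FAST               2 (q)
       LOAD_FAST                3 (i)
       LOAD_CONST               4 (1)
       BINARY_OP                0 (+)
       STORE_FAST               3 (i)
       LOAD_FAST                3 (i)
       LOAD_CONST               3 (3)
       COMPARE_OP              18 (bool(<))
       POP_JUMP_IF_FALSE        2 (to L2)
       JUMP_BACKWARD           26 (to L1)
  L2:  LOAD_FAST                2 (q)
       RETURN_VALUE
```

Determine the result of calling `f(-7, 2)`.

LOAD_CONST → push 10
LOAD_FAST a → push -7
BINARY_OP * → 10 * -7 = -70
STORE_FAST q → q=-70
LOAD_CONST → push 0
STORE_FAST i → i=0
LOAD_FAST i → push 0
LOAD_CONST → push 3
COMPARE_OP bool(<) → 0 vs 3 = True
POP_JUMP_IF_FALSE → pop True; no jump
LOAD_FAST_LOAD_FAST q,q → push -70,-70
BINARY_OP * → -70 * -70 = 4900
STORE_FAST q → q=4900
LOAD_FAST q → push 4900
LOAD_CONST → push 1
BINARY_OP ^ → 4900 ^ 1 = 4901
STORE_FAST q → q=4901
LOAD_FAST_LOAD_FAST q,a → push 4901,-7
BINARY_OP % → 4901 % -7 = -6
STORE_FAST q → q=-6
LOAD_FAST i → push 0
LOAD_CONST → push 1
BINARY_OP + → 0 + 1 = 1
STORE_FAST i → i=1
LOAD_FAST i → push 1
LOAD_CONST → push 3
COMPARE_OP bool(<) → 1 vs 3 = True
POP_JUMP_IF_FALSE → pop True; no jump
LOAD_FAST_LOAD_FAST q,q → push -6,-6
BINARY_OP * → -6 * -6 = 36
STORE_FAST q → q=36
LOAD_FAST q → push 36
LOAD_CONST → push 1
BINARY_OP ^ → 36 ^ 1 = 37
STORE_FAST q → q=37
LOAD_FAST_LOAD_FAST q,a → push 37,-7
BINARY_OP % → 37 % -7 = -5
STORE_FAST q → q=-5
LOAD_FAST i → push 1
LOAD_CONST → push 1
BINARY_OP + → 1 + 1 = 2
STORE_FAST i → i=2
LOAD_FAST i → push 2
LOAD_CONST → push 3
COMPARE_OP bool(<) → 2 vs 3 = True
POP_JUMP_IF_FALSE → pop True; no jump
LOAD_FAST_LOAD_FAST q,q → push -5,-5
BINARY_OP * → -5 * -5 = 25
STORE_FAST q → q=25
LOAD_FAST q → push 25
LOAD_CONST → push 1
BINARY_OP ^ → 25 ^ 1 = 24
STORE_FAST q → q=24
LOAD_FAST_LOAD_FAST q,a → push 24,-7
BINARY_OP % → 24 % -7 = -4
STORE_FAST q → q=-4
LOAD_FAST i → push 2
LOAD_CONST → push 1
BINARY_OP + → 2 + 1 = 3
STORE_FAST i → i=3
LOAD_FAST i → push 3
LOAD_CONST → push 3
COMPARE_OP bool(<) → 3 vs 3 = False
POP_JUMP_IF_FALSE → pop False; jump
LOAD_FAST q → push -4
RETURN_VALUE → return -4.

-4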